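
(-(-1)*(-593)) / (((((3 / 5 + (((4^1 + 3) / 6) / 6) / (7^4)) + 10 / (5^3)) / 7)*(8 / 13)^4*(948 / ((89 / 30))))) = -18095903583485 / 135867097088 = -133.19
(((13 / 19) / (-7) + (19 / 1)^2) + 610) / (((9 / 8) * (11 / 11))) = 1033040 / 1197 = 863.02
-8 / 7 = -1.14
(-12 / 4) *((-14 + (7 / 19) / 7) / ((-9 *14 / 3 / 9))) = -2385 / 266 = -8.97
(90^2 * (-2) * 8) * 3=-388800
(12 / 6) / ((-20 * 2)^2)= 1 / 800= 0.00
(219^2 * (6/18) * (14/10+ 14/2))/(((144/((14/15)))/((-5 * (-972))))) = 21150801/5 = 4230160.20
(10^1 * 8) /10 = 8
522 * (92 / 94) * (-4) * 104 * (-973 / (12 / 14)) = 11339170752 / 47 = 241258952.17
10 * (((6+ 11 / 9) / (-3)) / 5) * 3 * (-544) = 70720 / 9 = 7857.78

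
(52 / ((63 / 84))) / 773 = 208 / 2319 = 0.09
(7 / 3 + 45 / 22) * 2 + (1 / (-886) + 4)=372973 / 29238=12.76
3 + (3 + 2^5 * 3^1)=102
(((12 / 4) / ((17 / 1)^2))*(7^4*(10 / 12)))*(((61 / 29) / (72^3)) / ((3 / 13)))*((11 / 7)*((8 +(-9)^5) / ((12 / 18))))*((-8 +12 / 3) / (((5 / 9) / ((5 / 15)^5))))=10391177797 / 4968304128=2.09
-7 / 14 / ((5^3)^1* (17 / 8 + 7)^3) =-256 / 48627125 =-0.00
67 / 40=1.68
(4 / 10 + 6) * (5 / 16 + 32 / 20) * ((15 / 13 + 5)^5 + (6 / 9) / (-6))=1002688176038 / 9282325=108021.23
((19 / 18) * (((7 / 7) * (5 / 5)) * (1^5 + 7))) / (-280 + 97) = -76 / 1647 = -0.05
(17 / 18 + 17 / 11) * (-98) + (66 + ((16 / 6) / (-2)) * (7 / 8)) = -35477 / 198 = -179.18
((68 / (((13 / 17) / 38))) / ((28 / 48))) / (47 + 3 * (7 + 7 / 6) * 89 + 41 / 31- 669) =32682432 / 8800519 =3.71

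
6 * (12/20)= 18/5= 3.60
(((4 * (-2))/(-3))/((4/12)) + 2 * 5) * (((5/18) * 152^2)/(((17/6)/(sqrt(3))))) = 70618.77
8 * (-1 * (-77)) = 616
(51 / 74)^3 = 132651 / 405224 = 0.33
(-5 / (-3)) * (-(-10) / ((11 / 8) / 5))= 60.61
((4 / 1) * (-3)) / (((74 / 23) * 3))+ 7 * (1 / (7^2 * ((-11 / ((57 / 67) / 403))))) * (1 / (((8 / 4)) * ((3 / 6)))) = -95639651 / 76925849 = -1.24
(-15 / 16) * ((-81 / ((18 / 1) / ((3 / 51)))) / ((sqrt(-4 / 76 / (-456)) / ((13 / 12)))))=11115 * sqrt(6) / 1088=25.02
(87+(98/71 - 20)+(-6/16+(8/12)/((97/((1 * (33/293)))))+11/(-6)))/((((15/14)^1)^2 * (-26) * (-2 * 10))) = 31406101013/283311896400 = 0.11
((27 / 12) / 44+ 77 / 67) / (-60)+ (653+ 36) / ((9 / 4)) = 129986515 / 424512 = 306.20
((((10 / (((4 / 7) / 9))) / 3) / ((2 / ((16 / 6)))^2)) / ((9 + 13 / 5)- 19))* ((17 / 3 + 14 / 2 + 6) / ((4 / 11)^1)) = -215600 / 333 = -647.45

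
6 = 6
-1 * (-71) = 71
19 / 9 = 2.11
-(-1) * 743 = 743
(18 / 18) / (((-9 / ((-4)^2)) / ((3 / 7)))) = -16 / 21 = -0.76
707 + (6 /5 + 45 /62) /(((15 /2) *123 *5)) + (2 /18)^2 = 707.01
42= 42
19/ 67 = 0.28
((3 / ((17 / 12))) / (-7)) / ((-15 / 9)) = 108 / 595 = 0.18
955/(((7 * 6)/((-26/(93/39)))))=-161395/651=-247.92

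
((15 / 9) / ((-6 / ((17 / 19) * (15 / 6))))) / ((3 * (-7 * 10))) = 85 / 28728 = 0.00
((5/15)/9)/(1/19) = 19/27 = 0.70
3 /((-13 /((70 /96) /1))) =-35 /208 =-0.17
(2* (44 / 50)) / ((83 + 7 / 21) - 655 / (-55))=1452 / 78575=0.02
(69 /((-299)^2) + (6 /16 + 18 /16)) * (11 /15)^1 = 42779 /38870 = 1.10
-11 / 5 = -2.20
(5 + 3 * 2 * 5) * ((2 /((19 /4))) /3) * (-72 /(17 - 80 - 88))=6720 /2869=2.34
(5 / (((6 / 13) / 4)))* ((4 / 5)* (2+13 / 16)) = 195 / 2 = 97.50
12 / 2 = 6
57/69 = 19/23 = 0.83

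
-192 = -192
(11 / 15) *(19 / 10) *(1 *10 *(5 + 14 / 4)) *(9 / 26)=41.00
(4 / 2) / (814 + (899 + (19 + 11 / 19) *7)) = 0.00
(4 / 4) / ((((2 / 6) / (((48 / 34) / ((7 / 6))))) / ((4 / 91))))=0.16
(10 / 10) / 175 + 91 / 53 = 15978 / 9275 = 1.72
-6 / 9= -2 / 3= -0.67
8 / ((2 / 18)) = 72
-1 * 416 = -416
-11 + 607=596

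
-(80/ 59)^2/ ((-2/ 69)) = 220800/ 3481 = 63.43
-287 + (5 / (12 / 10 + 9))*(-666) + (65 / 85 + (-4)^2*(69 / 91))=-929088 / 1547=-600.57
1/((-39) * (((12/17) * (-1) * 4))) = 17/1872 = 0.01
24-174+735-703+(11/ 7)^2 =-5661/ 49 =-115.53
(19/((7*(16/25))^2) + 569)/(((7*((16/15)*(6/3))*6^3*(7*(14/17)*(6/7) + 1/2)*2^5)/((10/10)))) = 13504443/13307478016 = 0.00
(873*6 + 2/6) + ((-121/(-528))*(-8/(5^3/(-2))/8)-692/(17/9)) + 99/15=82935929/17000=4878.58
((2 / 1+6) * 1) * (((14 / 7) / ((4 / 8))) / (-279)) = -32 / 279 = -0.11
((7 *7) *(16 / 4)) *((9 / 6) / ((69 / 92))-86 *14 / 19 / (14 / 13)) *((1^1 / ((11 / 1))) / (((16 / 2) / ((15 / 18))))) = -22050 / 209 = -105.50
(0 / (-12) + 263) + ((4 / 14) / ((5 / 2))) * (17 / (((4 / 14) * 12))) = 263.57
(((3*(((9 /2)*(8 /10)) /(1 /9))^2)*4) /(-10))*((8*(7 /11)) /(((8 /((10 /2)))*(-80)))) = 137781 /2750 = 50.10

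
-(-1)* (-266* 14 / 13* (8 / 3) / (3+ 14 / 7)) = -29792 / 195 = -152.78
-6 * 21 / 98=-9 / 7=-1.29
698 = 698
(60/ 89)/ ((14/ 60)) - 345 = -213135/ 623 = -342.11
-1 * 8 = -8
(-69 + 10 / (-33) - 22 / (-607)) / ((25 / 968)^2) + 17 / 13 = -1536468226211 / 14795625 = -103846.12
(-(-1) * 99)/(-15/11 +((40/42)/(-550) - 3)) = -114345/5042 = -22.68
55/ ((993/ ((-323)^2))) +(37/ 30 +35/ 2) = 28783486/ 4965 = 5797.28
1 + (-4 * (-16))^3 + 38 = 262183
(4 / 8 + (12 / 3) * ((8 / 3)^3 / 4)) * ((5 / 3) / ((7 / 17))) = 78.78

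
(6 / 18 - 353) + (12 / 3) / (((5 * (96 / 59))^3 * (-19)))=-185260237379 / 525312000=-352.67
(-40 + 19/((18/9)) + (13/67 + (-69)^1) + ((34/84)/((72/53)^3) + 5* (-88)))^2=290676.82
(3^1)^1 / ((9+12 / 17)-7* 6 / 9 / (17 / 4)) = 153 / 439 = 0.35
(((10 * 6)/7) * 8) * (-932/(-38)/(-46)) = -111840/3059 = -36.56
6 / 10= 3 / 5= 0.60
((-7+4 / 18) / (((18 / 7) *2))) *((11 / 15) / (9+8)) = -0.06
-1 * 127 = -127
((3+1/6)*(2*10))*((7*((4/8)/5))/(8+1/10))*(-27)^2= 3990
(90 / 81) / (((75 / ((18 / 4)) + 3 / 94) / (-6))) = -1880 / 4709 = -0.40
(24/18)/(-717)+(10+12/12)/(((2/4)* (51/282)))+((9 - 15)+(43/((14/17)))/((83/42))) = 142.07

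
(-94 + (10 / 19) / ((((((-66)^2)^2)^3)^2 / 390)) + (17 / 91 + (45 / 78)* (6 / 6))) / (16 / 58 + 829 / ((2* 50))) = -454559845204226751878615319336348085220484453028525 / 41761614848958075827966948509948741149948770254848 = -10.88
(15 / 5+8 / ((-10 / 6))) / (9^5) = -1 / 32805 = -0.00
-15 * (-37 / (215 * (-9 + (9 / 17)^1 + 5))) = -1887 / 2537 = -0.74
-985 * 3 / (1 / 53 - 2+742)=-156615 / 39221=-3.99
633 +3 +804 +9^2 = 1521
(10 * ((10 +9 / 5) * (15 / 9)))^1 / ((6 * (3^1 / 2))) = 590 / 27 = 21.85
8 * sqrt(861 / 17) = 56.93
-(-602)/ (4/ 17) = 5117/ 2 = 2558.50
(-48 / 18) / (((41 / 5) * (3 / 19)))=-760 / 369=-2.06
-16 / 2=-8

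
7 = 7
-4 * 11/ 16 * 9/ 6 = -33/ 8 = -4.12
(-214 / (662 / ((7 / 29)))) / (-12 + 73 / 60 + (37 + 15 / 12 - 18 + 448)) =-11235 / 65868338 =-0.00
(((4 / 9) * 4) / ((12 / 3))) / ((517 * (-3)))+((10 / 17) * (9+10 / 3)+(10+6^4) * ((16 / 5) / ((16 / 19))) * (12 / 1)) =70669847414 / 1186515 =59560.85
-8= -8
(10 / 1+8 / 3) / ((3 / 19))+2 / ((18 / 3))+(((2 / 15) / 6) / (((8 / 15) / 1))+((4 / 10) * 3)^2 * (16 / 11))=1637297 / 19800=82.69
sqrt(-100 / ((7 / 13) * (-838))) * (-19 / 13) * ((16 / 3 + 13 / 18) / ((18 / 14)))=-10355 * sqrt(76258) / 882414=-3.24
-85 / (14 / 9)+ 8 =-653 / 14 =-46.64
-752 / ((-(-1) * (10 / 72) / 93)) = -503539.20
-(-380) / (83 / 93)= 35340 / 83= 425.78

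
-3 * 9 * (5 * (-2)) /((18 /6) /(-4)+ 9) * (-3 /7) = -1080 /77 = -14.03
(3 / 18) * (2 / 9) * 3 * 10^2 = 100 / 9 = 11.11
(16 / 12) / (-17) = -4 / 51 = -0.08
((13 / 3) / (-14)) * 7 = -13 / 6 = -2.17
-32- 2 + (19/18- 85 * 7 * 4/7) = -6713/18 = -372.94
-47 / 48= -0.98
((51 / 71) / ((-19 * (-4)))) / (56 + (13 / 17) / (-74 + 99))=21675 / 128494948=0.00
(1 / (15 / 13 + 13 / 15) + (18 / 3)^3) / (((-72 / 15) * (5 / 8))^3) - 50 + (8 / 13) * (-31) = -3553937 / 46098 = -77.10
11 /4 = 2.75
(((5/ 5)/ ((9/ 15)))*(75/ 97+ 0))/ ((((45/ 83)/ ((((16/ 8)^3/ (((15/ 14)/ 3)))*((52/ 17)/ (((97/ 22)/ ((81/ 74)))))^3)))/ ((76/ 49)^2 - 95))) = -16313430356437643320320/ 7556714134294313387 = -2158.80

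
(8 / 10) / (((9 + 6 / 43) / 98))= 16856 / 1965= 8.58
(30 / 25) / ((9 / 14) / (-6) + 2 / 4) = 3.05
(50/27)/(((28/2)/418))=10450/189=55.29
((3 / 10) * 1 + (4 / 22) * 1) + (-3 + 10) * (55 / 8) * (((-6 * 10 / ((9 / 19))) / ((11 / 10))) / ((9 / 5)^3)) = -228477839 / 240570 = -949.74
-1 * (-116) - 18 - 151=-53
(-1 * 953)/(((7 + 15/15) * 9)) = -953/72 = -13.24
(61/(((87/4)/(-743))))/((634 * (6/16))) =-725168/82737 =-8.76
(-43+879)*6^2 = 30096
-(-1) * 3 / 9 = 1 / 3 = 0.33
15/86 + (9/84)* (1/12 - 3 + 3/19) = -11087/91504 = -0.12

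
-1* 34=-34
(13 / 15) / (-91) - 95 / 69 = -1116 / 805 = -1.39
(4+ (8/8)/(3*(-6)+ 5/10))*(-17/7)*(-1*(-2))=-4692/245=-19.15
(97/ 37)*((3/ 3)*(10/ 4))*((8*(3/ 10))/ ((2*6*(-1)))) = -97/ 74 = -1.31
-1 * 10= -10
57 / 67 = 0.85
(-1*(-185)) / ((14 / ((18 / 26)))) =1665 / 182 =9.15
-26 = -26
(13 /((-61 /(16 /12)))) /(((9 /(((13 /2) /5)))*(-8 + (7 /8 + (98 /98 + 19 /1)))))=-2704 /848205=-0.00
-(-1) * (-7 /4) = -7 /4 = -1.75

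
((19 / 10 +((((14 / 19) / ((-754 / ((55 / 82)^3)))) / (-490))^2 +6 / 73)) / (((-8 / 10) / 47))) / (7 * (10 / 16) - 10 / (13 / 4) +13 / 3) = -311879433063907399929692001 / 15081702219729786245777536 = -20.68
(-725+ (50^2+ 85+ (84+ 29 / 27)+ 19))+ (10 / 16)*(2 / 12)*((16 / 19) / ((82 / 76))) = 2174320 / 1107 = 1964.16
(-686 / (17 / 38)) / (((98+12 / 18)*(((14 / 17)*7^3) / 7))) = -57 / 148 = -0.39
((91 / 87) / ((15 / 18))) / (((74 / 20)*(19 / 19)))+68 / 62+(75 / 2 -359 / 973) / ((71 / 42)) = 7681856427 / 328272547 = 23.40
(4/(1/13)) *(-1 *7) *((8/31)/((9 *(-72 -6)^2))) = -56/32643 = -0.00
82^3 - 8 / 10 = 2756836 / 5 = 551367.20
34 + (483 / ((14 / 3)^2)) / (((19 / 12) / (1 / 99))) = 49949 / 1463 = 34.14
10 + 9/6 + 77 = 177/2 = 88.50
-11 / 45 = -0.24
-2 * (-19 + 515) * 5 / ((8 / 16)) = -9920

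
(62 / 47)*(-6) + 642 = 29802 / 47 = 634.09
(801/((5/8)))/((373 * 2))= 3204/1865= 1.72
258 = 258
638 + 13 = 651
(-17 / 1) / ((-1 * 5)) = 17 / 5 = 3.40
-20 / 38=-0.53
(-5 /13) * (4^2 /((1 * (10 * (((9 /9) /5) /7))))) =-280 /13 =-21.54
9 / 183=3 / 61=0.05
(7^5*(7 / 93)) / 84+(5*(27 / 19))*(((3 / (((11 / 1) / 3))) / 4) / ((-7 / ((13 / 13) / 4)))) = 98015579 / 6530832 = 15.01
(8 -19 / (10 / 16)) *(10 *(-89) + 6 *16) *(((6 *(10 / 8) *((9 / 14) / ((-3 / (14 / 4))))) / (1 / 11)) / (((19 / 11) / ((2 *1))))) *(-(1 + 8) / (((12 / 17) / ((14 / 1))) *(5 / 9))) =38894406012 / 95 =409414800.13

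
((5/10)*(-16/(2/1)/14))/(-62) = 1/217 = 0.00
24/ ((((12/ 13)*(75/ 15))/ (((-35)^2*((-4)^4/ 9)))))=1630720/ 9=181191.11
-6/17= -0.35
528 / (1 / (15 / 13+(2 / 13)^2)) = 105072 / 169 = 621.73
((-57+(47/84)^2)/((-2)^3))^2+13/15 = 813739633829/15931883520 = 51.08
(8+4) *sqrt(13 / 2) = 6 *sqrt(26) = 30.59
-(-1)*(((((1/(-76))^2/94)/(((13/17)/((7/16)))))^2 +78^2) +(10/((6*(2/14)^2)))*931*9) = 8804770249745138726737/12753716128251904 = 690369.00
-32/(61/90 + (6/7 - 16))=20160/9113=2.21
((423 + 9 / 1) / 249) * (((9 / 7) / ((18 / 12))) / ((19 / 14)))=1728 / 1577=1.10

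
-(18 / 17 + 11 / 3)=-241 / 51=-4.73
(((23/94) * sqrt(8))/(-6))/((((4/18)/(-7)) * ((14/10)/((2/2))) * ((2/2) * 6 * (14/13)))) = 1495 * sqrt(2)/5264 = 0.40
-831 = -831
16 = 16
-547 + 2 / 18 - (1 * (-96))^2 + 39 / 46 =-4041485 / 414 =-9762.04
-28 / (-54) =14 / 27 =0.52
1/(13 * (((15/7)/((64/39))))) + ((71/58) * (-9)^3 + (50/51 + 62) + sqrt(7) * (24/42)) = -6218960227/7498530 + 4 * sqrt(7)/7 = -827.85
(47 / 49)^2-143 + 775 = 1519641 / 2401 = 632.92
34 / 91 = 0.37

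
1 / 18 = 0.06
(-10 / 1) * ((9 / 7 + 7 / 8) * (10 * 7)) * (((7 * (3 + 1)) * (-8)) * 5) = 1694000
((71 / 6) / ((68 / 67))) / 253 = 4757 / 103224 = 0.05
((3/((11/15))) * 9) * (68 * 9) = 247860/11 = 22532.73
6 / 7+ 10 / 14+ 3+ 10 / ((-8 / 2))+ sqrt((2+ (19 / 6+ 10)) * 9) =29 / 14+ sqrt(546) / 2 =13.75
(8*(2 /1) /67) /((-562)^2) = 4 /5290387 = 0.00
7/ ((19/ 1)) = 7/ 19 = 0.37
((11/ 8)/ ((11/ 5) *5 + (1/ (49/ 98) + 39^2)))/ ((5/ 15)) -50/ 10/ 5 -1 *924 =-925.00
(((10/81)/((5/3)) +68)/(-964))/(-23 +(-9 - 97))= 919/1678806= 0.00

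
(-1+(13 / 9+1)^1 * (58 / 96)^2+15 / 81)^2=644809 / 107495424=0.01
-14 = -14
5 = 5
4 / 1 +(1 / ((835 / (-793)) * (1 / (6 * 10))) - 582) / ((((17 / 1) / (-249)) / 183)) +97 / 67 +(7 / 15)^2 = 73301745116062 / 42797925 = 1712740.63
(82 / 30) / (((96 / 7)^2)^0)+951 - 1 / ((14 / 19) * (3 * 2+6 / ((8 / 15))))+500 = 1170192 / 805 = 1453.65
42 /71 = 0.59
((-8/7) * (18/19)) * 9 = -1296/133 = -9.74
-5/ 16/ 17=-5/ 272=-0.02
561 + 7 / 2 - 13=1103 / 2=551.50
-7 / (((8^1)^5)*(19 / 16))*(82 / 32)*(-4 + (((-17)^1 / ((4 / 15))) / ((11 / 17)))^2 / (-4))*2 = 5402258687 / 2410676224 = 2.24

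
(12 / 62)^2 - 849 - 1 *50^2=-3218353 / 961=-3348.96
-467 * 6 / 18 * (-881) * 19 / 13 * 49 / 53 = 383038537 / 2067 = 185311.34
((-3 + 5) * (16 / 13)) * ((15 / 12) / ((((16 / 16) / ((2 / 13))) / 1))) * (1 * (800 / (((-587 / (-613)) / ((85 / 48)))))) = 208420000 / 297609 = 700.31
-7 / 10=-0.70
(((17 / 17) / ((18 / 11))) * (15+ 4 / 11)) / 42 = 169 / 756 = 0.22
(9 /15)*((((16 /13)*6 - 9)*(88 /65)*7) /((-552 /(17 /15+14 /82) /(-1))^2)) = -86671739 /1690684661250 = -0.00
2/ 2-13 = -12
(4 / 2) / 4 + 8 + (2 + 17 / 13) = 307 / 26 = 11.81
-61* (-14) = 854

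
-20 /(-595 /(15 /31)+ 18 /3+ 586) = 60 /1913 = 0.03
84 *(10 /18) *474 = 22120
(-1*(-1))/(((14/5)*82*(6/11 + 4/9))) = 495/112504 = 0.00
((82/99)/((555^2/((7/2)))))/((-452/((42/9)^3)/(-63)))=1378174/10337627025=0.00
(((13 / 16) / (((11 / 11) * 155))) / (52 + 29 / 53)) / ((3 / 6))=0.00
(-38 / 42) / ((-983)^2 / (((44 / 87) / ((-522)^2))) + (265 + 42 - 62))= -0.00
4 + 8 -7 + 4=9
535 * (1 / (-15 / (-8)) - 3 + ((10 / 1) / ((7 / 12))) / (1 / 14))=127080.33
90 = 90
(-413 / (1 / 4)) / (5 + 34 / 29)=-47908 / 179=-267.64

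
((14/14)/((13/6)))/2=3/13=0.23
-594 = -594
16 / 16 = 1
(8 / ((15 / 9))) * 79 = 1896 / 5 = 379.20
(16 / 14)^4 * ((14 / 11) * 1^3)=8192 / 3773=2.17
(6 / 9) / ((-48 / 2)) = -1 / 36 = -0.03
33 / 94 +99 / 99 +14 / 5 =1951 / 470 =4.15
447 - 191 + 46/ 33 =8494/ 33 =257.39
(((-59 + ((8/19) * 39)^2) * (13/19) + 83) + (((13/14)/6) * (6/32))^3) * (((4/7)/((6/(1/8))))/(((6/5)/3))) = 700387928944835/103610585186304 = 6.76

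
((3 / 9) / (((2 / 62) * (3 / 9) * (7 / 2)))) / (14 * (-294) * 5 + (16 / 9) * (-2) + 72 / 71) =-19809 / 46032854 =-0.00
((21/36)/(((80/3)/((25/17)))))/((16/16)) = 35/1088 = 0.03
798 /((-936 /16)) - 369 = -14923 /39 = -382.64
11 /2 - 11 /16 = 77 /16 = 4.81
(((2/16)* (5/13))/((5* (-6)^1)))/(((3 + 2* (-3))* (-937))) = -1/1754064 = -0.00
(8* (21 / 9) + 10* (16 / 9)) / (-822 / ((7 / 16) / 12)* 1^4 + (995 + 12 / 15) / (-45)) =-57400 / 35545253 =-0.00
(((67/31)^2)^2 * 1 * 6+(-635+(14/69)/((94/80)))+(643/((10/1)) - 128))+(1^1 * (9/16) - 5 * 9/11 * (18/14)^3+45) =-479791435669162549/904004341529520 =-530.74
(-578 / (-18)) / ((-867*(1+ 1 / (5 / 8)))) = -0.01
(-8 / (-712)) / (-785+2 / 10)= -5 / 349236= -0.00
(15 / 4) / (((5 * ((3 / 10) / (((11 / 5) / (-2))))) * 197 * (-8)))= 11 / 6304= 0.00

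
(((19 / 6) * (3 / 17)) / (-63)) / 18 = -19 / 38556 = -0.00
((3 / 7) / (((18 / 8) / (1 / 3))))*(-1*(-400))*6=3200 / 21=152.38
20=20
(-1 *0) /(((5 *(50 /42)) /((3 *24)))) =0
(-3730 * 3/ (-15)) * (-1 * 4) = -2984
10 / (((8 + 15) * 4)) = 5 / 46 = 0.11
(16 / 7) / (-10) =-0.23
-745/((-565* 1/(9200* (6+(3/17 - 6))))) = 4112400/1921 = 2140.76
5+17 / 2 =27 / 2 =13.50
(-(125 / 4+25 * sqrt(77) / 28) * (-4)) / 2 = 25 * sqrt(77) / 14+125 / 2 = 78.17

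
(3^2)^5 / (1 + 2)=19683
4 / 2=2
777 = 777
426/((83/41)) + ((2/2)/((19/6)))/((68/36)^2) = 95946144/455753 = 210.52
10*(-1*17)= -170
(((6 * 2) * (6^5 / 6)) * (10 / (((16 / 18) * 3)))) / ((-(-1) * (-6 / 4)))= -38880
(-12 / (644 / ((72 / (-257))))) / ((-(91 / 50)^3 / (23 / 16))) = -1687500 / 1355674229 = -0.00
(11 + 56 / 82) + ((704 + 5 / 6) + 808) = 375031 / 246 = 1524.52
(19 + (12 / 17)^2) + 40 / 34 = 20.67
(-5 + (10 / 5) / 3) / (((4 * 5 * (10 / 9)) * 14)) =-39 / 2800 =-0.01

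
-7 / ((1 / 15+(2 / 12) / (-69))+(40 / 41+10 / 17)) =-10099530 / 2349001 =-4.30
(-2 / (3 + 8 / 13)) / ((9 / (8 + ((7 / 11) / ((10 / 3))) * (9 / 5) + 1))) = -0.57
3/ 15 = 1/ 5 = 0.20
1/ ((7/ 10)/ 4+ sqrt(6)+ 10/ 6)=-26520/ 37559+ 14400* sqrt(6)/ 37559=0.23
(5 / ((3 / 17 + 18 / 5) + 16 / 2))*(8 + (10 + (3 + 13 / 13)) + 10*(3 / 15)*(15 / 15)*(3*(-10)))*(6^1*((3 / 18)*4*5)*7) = -323000 / 143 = -2258.74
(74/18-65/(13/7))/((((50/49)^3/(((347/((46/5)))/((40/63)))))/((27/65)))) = -1072492637013/1495000000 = -717.39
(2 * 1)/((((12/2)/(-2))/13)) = -26/3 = -8.67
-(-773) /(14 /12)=4638 /7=662.57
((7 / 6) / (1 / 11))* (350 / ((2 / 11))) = 148225 / 6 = 24704.17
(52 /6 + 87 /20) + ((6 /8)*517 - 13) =11633 /30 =387.77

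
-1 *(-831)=831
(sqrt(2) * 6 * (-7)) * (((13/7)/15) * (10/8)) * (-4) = 26 * sqrt(2) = 36.77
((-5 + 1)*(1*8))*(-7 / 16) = 14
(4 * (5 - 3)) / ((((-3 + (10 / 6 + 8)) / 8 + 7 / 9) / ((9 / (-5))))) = -1296 / 145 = -8.94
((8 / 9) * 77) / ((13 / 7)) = 4312 / 117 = 36.85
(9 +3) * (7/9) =28/3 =9.33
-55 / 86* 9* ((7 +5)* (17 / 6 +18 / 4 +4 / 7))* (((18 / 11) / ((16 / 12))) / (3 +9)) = -33615 / 602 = -55.84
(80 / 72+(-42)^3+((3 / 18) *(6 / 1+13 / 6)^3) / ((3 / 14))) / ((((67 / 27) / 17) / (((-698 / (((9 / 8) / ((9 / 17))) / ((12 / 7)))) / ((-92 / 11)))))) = -1099500111182 / 32361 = -33976085.76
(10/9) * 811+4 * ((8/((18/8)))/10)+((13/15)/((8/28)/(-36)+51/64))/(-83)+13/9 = 10740034369/11881035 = 903.96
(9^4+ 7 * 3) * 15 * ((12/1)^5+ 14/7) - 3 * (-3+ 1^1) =24567380826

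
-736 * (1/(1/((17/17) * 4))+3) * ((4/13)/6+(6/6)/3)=-25760/13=-1981.54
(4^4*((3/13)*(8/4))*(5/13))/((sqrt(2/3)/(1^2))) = 3840*sqrt(6)/169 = 55.66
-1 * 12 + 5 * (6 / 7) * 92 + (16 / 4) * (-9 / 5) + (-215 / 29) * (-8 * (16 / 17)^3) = 2117017256 / 4986695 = 424.53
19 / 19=1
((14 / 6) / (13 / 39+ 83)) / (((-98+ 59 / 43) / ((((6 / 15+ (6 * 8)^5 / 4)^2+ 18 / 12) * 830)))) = -5068821396963240944629 / 5193750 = -975946358019396.57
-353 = -353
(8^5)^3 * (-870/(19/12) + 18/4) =-364316580793810944/19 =-19174556883884786.53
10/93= 0.11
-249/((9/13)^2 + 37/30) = -1262430/8683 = -145.39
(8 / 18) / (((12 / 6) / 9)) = 2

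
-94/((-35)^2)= -94/1225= -0.08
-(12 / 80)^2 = -9 / 400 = -0.02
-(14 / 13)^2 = -196 / 169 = -1.16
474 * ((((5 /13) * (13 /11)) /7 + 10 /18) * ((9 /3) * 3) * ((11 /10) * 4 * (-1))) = -81528 /7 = -11646.86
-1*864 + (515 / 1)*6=2226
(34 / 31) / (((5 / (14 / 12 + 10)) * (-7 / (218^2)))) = -54129836 / 3255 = -16629.75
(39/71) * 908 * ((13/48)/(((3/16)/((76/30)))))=5831176/3195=1825.09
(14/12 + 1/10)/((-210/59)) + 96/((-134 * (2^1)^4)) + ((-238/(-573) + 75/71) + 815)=2335635363823/2862049050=816.07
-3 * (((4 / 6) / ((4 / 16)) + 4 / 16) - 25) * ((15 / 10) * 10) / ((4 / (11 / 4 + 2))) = 75525 / 64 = 1180.08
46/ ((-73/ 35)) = -1610/ 73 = -22.05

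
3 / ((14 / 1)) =3 / 14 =0.21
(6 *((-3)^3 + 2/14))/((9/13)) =-232.76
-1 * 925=-925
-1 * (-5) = 5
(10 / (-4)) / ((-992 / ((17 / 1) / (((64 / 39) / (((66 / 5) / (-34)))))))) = -1287 / 126976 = -0.01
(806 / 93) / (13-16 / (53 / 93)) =-1378 / 2397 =-0.57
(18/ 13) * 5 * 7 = 630/ 13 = 48.46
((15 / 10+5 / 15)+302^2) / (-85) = -109447 / 102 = -1073.01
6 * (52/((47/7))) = 2184/47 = 46.47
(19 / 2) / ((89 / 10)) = 95 / 89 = 1.07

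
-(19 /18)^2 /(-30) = 361 /9720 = 0.04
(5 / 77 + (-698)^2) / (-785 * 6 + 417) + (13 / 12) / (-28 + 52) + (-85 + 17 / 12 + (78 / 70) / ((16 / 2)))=-196.89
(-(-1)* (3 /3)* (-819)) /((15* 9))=-91 /15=-6.07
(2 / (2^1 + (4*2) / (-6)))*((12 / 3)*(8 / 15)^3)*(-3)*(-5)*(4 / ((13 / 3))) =8192 / 325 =25.21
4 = 4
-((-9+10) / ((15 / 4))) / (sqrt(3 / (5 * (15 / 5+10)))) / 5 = -4 * sqrt(195) / 225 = -0.25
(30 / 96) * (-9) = -45 / 16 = -2.81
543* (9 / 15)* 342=557118 / 5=111423.60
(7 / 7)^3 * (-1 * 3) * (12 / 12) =-3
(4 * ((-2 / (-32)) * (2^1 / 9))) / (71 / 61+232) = 61 / 256014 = 0.00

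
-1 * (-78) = 78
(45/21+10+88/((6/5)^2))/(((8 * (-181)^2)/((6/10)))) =0.00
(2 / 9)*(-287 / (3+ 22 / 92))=-26404 / 1341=-19.69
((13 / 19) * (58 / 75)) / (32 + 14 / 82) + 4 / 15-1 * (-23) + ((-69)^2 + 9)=3003111703 / 626525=4793.28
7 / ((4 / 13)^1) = 91 / 4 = 22.75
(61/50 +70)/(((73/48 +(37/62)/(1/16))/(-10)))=-5298768/82355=-64.34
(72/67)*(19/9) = 152/67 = 2.27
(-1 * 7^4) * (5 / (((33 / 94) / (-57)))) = 21440930 / 11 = 1949175.45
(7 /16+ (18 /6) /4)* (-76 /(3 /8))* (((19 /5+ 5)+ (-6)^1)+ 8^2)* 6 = -482296 /5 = -96459.20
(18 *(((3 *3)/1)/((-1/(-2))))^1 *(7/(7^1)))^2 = 104976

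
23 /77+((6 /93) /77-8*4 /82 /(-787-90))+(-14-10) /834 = 294143427 /1084570991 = 0.27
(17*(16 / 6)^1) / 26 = 68 / 39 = 1.74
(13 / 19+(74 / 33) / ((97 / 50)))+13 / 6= 4.01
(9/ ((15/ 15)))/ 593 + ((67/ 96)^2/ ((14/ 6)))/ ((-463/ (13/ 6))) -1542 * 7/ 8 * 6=-286780159180421/ 35424700416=-8095.49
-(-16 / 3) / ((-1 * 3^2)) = -16 / 27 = -0.59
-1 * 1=-1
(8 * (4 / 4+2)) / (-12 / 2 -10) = -3 / 2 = -1.50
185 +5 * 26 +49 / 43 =316.14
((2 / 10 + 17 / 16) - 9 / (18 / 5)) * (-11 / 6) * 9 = 3267 / 160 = 20.42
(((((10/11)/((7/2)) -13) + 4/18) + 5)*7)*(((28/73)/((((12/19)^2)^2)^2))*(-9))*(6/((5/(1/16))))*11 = 61939054410527/10462887936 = 5919.88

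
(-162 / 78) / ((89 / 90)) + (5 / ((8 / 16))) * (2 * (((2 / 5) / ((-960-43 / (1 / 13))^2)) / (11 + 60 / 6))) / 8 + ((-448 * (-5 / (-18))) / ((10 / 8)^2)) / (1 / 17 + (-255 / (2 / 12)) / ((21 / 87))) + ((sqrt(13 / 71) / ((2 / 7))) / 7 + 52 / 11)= sqrt(923) / 142 + 18417092413194816829 / 6977285039262352815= 2.85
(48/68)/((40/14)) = 21/85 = 0.25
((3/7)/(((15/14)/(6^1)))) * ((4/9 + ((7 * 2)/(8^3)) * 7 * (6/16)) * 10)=9515/768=12.39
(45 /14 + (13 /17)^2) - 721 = -2901795 /4046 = -717.20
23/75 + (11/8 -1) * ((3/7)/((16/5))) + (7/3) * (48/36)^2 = 2724647/604800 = 4.51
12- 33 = -21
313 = 313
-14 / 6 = -7 / 3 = -2.33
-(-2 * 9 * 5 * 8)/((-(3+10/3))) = -2160/19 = -113.68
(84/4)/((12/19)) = 133/4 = 33.25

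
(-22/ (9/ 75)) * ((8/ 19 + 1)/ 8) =-2475/ 76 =-32.57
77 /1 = 77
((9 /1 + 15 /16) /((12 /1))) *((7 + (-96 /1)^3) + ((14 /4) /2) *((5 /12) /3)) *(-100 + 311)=-1424724723203 /9216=-154592526.39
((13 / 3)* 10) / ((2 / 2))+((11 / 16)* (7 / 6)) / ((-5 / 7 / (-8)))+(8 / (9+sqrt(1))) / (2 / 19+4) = 13653 / 260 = 52.51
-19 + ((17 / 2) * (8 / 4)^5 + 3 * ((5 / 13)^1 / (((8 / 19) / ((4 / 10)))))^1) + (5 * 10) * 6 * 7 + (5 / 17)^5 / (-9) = 1564280431969 / 664493076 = 2354.10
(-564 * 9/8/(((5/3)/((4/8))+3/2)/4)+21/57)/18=-289129/9918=-29.15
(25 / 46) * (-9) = -225 / 46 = -4.89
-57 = -57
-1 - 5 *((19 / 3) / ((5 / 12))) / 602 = -339 / 301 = -1.13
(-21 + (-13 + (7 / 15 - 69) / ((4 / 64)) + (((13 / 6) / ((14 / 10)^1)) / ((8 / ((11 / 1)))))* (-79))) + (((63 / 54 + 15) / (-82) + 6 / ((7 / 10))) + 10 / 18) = -266506423 / 206640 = -1289.71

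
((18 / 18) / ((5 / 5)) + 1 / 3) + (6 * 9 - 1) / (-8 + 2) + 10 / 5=-11 / 2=-5.50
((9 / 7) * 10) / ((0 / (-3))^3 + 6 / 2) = 4.29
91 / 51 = 1.78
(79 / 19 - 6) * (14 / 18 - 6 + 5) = 70 / 171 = 0.41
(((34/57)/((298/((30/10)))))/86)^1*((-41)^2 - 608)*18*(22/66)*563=30809049/121733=253.09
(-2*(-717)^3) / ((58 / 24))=8846443512 / 29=305049776.28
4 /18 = 2 /9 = 0.22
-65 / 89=-0.73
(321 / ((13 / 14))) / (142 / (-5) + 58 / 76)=-12.51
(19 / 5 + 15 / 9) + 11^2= 1897 / 15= 126.47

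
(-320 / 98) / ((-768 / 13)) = 65 / 1176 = 0.06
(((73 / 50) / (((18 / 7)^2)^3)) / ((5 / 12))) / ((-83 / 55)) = -94472147 / 11762560800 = -0.01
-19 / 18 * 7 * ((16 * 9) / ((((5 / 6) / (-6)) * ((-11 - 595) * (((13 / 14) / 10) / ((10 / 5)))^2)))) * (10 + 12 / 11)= -12212336640 / 187759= -65042.62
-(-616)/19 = 616/19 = 32.42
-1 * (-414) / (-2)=-207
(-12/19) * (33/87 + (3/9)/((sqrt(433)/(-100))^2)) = -1217156/238583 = -5.10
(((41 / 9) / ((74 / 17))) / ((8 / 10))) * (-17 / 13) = -59245 / 34632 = -1.71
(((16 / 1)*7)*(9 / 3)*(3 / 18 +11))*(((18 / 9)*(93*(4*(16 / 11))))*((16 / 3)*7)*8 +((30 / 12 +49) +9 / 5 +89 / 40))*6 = 400256468514 / 55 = 7277390336.62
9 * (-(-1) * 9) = 81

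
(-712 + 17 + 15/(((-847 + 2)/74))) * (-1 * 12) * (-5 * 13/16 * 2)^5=-2423778459375/8192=-295871393.97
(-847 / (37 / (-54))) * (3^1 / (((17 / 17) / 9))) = 1234926 / 37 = 33376.38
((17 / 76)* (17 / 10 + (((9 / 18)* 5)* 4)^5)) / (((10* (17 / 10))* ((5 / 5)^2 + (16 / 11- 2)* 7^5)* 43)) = -11000187 / 3295157080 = -0.00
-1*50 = -50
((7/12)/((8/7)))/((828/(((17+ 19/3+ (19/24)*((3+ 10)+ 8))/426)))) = 46991/812685312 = 0.00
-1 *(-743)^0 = -1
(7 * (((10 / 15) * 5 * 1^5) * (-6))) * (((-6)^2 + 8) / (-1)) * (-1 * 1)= -6160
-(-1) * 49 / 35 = 7 / 5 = 1.40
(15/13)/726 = 5/3146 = 0.00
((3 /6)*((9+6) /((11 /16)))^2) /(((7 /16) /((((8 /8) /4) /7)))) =115200 /5929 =19.43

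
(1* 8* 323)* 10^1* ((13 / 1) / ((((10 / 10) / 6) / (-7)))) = -14108640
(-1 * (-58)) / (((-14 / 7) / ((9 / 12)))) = -87 / 4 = -21.75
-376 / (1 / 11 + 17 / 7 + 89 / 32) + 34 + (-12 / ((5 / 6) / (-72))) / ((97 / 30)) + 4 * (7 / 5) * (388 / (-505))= 893866436562 / 3198965425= 279.42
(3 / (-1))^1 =-3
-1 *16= -16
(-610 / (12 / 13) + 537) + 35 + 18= -425 / 6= -70.83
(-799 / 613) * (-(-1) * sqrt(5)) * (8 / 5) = -6392 * sqrt(5) / 3065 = -4.66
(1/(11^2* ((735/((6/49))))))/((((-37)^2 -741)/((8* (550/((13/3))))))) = 120/53904851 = 0.00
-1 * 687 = -687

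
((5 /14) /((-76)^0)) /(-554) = -5 /7756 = -0.00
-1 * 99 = -99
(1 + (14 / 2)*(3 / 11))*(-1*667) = -21344 / 11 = -1940.36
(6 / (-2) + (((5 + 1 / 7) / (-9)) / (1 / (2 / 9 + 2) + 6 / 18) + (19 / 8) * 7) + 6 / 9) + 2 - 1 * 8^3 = -3919873 / 7896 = -496.44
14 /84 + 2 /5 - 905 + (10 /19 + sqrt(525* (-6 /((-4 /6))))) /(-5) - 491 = -1409.29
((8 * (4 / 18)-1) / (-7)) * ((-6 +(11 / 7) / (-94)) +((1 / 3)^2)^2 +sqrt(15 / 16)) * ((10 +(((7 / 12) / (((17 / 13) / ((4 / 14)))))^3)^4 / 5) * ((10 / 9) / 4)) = 20293200366892471641910334272901 / 10950349688988315540724694532096-63412089728150564000207281 * sqrt(15) / 821820682876529366259499008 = 1.55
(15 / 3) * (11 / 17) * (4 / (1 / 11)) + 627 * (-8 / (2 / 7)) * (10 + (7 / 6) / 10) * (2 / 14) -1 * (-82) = -25148.25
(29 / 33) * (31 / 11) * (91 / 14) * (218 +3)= 2582827 / 726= 3557.61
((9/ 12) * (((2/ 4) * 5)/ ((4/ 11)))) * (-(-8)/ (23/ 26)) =2145/ 46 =46.63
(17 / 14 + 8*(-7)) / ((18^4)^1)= -767 / 1469664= -0.00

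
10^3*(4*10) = 40000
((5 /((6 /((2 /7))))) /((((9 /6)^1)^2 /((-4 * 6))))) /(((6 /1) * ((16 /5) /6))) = -50 /63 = -0.79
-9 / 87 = -3 / 29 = -0.10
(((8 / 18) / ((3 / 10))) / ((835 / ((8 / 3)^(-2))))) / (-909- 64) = -1 / 3899784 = -0.00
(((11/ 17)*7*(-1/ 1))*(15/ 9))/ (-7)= 55/ 51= 1.08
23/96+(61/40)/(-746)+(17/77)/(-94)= 152390611/647945760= 0.24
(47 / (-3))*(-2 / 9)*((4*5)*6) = 3760 / 9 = 417.78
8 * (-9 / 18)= -4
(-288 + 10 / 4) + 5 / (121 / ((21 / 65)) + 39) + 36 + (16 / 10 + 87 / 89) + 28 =-845952897 / 3864380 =-218.91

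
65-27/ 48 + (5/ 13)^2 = 174639/ 2704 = 64.59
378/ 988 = 0.38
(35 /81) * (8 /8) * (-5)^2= 875 /81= 10.80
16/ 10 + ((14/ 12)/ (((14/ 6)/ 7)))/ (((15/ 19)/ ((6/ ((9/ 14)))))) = 1934/ 45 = 42.98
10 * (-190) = -1900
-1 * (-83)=83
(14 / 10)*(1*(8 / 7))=8 / 5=1.60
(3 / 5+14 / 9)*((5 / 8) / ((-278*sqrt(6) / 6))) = -97*sqrt(6) / 20016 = -0.01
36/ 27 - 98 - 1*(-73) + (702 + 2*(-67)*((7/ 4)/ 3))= 3601/ 6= 600.17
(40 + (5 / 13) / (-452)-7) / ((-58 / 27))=-5235381 / 340808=-15.36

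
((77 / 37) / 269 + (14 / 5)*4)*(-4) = -2231012 / 49765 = -44.83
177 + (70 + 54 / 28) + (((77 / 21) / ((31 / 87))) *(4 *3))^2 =208499261 / 13454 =15497.19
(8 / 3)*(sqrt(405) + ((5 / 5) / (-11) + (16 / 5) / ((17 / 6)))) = 7768 / 2805 + 24*sqrt(5) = 56.43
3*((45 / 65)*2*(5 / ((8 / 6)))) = 405 / 26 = 15.58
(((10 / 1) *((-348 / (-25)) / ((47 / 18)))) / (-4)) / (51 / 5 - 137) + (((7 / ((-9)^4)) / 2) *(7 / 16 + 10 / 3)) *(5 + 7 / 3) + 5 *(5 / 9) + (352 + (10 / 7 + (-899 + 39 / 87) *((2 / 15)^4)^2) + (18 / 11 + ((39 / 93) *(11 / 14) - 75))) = 15404100180013298756267 / 54375349520868750000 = 283.29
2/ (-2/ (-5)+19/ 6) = 60/ 107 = 0.56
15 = 15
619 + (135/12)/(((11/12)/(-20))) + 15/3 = 4164/11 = 378.55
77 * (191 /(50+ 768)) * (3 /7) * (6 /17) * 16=43.51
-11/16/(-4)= 11/64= 0.17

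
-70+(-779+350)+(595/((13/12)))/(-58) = -191693/377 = -508.47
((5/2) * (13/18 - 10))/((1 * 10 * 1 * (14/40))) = -835/126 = -6.63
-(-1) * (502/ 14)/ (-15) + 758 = 79339/ 105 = 755.61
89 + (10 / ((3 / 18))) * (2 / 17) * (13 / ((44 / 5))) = 18593 / 187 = 99.43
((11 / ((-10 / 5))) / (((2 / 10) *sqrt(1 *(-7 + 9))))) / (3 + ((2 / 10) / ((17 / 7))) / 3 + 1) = -14025 *sqrt(2) / 4108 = -4.83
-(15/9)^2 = -25/9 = -2.78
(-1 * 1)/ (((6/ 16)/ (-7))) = 56/ 3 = 18.67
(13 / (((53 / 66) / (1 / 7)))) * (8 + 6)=32.38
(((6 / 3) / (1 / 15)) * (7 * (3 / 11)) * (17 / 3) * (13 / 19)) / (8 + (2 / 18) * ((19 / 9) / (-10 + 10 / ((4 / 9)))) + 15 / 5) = 93980250 / 4663417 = 20.15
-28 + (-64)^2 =4068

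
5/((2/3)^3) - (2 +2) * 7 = -89/8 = -11.12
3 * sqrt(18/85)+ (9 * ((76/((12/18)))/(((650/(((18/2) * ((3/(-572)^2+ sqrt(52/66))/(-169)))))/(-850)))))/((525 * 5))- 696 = -218881678937511/314485171000+ 17442 * sqrt(858)/21146125+ 9 * sqrt(170)/85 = -694.60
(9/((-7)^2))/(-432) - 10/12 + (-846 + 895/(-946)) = -943151689/1112496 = -847.78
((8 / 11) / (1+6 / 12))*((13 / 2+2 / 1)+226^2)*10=8173520 / 33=247682.42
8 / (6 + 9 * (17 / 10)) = 80 / 213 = 0.38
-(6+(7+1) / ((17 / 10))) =-10.71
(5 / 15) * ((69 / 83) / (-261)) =-23 / 21663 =-0.00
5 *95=475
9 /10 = 0.90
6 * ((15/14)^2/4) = 675/392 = 1.72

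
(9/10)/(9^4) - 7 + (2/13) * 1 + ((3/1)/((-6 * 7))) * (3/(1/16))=-6816059/663390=-10.27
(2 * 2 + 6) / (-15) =-2 / 3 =-0.67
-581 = -581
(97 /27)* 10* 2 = 1940 /27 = 71.85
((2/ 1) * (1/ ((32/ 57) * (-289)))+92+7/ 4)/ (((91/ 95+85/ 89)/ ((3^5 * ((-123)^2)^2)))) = 203831980797483256095/ 74788576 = 2725442730685.01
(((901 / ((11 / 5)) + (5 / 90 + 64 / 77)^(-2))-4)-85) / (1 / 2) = 10693891844 / 16614851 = 643.63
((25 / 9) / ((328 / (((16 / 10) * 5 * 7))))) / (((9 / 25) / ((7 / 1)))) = 30625 / 3321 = 9.22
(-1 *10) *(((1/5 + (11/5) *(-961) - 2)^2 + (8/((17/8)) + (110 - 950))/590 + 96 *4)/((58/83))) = -64079414.20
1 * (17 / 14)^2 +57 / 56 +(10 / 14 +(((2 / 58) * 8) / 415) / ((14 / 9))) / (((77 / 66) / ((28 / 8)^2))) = 47162263 / 4717720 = 10.00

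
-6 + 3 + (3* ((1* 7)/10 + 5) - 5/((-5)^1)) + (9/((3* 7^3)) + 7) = 22.11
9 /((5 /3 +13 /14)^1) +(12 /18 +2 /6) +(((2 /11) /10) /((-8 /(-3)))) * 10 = 21755 /4796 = 4.54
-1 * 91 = -91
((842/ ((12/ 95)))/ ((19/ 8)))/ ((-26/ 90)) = -126300/ 13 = -9715.38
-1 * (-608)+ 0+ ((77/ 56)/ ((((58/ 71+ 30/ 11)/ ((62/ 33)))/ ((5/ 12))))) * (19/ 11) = 608.52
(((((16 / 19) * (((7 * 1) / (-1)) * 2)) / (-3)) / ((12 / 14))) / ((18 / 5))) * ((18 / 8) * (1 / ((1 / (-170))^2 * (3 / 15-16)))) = -70805000 / 13509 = -5241.32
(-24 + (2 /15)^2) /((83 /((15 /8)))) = -1349 /2490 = -0.54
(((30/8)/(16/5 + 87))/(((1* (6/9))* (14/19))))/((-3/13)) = -18525/50512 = -0.37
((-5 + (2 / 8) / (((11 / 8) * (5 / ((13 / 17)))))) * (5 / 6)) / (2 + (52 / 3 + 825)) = -4649 / 947342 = -0.00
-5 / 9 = -0.56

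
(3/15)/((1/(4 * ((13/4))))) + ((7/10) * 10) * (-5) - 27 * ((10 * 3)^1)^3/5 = -729162/5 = -145832.40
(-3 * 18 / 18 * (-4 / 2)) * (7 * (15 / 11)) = 630 / 11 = 57.27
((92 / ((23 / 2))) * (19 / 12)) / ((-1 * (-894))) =19 / 1341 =0.01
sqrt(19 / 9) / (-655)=-sqrt(19) / 1965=-0.00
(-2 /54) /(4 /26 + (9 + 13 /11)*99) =-13 /353862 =-0.00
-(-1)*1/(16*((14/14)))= 1/16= 0.06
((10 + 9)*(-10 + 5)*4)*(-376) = 142880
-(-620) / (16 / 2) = 155 / 2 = 77.50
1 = 1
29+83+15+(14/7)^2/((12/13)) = 394/3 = 131.33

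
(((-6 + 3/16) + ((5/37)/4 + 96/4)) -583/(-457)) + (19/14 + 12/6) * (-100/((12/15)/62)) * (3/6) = -24599489435/1893808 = -12989.43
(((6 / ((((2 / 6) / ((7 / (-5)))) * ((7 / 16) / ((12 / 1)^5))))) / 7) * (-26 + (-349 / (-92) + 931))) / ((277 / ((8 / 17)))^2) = -95867572322304 / 17850618205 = -5370.55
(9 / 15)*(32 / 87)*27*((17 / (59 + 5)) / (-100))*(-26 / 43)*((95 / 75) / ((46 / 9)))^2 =19386783 / 32983150000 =0.00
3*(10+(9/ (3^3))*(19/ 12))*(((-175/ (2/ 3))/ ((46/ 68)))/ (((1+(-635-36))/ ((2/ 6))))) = 225505/ 36984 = 6.10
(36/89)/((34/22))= 396/1513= 0.26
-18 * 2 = -36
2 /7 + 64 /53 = 554 /371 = 1.49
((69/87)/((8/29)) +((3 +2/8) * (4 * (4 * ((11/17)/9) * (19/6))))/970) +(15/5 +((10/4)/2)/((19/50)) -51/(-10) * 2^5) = 1166558483/6767496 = 172.38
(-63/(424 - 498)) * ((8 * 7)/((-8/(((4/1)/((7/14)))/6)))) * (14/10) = -2058/185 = -11.12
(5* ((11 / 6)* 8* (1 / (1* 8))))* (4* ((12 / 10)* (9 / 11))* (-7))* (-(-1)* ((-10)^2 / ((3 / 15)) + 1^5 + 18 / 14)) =-126576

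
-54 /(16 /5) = -135 /8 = -16.88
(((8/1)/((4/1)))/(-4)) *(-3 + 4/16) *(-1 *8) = -11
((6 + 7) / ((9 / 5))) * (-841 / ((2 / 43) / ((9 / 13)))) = -180815 / 2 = -90407.50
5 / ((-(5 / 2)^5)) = -32 / 625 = -0.05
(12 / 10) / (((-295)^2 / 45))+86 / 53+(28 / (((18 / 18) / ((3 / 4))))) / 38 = 2.18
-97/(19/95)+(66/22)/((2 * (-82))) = -79543/164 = -485.02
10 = 10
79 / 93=0.85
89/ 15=5.93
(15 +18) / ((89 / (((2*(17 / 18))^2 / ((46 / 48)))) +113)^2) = 16036032 / 9108006875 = 0.00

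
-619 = -619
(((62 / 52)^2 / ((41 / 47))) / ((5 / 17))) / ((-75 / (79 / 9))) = -60659281 / 93541500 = -0.65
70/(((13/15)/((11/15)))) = 770/13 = 59.23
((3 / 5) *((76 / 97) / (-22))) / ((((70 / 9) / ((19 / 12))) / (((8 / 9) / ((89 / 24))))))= -17328 / 16618525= -0.00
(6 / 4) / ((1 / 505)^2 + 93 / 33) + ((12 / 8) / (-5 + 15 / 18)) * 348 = -16437149293 / 131763100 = -124.75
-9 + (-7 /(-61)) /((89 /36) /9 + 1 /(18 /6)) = -105885 /12017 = -8.81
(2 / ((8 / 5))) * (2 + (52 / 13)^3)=82.50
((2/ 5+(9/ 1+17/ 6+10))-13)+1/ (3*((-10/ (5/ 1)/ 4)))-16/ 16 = 227/ 30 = 7.57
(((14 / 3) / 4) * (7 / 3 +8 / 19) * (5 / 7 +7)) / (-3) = -157 / 19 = -8.26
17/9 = 1.89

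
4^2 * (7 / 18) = 56 / 9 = 6.22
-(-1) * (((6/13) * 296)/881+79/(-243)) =-473219/2783079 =-0.17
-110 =-110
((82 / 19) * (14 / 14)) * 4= 328 / 19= 17.26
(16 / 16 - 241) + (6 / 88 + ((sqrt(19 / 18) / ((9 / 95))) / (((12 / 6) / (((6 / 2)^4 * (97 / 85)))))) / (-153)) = -10557 / 44 - 1843 * sqrt(38) / 3468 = -243.21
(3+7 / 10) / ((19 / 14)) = 259 / 95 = 2.73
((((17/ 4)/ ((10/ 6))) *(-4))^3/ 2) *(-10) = 132651/ 25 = 5306.04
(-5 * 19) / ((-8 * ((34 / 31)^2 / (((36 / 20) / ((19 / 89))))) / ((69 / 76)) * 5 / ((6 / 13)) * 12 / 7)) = 371794563 / 91370240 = 4.07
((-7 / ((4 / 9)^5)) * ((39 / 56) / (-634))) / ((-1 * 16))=-2302911 / 83099648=-0.03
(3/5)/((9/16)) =16/15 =1.07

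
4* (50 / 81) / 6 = 100 / 243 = 0.41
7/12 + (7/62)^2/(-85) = 142912/245055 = 0.58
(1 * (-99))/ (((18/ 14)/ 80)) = -6160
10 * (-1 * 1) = -10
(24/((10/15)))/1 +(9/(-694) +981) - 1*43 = 675947/694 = 973.99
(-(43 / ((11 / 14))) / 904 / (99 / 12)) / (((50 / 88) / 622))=-8.03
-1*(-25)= 25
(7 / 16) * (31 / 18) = 217 / 288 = 0.75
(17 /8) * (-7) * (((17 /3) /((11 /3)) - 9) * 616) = 68306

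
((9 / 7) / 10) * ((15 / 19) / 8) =27 / 2128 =0.01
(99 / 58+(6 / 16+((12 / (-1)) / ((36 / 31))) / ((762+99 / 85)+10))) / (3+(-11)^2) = 94615511 / 5671812576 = 0.02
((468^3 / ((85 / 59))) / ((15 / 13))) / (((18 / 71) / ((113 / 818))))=5840445287664 / 173825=33599570.19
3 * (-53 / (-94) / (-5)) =-159 / 470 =-0.34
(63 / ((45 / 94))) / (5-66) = -658 / 305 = -2.16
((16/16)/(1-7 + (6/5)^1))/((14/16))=-5/21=-0.24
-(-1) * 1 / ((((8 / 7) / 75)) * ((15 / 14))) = 245 / 4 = 61.25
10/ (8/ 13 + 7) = 130/ 99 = 1.31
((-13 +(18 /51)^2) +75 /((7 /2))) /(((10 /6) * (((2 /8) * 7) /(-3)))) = -622908 /70805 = -8.80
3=3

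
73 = 73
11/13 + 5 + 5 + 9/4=681/52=13.10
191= 191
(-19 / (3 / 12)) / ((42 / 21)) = -38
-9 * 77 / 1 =-693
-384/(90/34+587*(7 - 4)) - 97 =-485797/4997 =-97.22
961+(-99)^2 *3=30364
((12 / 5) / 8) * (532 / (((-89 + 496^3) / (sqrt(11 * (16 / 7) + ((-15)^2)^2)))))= 114 * sqrt(2481857) / 610119235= 0.00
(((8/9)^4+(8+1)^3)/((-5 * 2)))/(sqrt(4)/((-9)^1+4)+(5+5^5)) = -0.02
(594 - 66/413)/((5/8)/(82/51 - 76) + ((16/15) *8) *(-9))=-1772383360/229243379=-7.73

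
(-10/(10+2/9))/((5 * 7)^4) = -9/13805750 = -0.00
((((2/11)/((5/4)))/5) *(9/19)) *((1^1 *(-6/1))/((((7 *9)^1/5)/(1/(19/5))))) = -48/27797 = -0.00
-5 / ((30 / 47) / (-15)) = 235 / 2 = 117.50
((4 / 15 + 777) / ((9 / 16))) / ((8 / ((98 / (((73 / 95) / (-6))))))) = -86836232 / 657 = -132170.82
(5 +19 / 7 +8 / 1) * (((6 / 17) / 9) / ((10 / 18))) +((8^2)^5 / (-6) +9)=-63887634919 / 357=-178956960.56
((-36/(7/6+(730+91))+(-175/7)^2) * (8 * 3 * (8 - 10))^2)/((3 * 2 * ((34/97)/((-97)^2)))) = 540228058705344/83861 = 6441946300.49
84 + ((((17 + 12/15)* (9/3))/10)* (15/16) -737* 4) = -457439/160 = -2858.99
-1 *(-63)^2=-3969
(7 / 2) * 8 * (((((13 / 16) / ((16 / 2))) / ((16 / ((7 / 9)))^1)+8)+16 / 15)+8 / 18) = 2046331 / 7680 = 266.45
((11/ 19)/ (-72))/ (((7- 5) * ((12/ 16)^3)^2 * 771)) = -2816/ 96112089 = -0.00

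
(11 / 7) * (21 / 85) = 33 / 85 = 0.39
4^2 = 16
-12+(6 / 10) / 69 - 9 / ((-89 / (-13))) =-13.31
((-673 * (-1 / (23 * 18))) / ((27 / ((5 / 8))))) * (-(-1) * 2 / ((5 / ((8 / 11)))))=673 / 61479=0.01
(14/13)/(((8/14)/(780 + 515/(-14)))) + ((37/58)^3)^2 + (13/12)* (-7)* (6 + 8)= 1922026557933199/1484679009216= 1294.57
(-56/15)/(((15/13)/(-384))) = 1242.45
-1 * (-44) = 44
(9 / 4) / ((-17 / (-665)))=5985 / 68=88.01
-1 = -1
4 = 4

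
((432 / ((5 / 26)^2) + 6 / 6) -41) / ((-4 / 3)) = -218274 / 25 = -8730.96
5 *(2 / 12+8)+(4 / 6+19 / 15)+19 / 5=1397 / 30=46.57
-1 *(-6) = 6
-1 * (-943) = 943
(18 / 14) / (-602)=-9 / 4214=-0.00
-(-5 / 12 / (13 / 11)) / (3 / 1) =55 / 468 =0.12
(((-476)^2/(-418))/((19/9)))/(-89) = 1019592/353419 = 2.88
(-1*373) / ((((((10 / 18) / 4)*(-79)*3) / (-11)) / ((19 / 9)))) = -311828 / 1185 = -263.15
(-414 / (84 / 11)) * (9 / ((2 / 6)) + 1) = -1518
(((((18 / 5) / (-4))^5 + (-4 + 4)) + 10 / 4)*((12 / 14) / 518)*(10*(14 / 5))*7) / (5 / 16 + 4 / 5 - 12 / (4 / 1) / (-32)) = 2291412 / 4463125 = 0.51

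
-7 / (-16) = 7 / 16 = 0.44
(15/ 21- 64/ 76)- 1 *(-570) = 75793/ 133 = 569.87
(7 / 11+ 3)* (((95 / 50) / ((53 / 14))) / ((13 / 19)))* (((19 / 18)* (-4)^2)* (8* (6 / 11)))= 49165312 / 250107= 196.58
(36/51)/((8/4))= 6/17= 0.35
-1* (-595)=595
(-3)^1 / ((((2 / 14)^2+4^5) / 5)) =-735 / 50177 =-0.01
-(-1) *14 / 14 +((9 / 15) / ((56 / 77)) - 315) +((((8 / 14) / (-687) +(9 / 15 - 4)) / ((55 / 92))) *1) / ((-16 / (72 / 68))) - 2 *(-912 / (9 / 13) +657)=181271733739 / 179856600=1007.87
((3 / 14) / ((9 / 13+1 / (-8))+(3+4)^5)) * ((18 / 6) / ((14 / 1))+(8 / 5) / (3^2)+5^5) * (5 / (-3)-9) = -1638205504 / 3854311335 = -0.43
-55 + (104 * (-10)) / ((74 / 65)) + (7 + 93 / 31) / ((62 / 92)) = -953.67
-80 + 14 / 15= -1186 / 15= -79.07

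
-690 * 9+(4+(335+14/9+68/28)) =-369622/63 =-5867.02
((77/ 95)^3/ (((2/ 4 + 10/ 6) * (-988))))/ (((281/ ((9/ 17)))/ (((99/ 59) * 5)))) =-1220312709/ 310369020545350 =-0.00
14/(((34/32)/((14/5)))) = 3136/85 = 36.89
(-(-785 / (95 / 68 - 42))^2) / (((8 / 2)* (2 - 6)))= 178089025 / 7623121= 23.36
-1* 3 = -3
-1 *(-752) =752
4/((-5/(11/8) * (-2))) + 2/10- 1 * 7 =-25/4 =-6.25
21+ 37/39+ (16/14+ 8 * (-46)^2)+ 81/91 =4627891/273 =16951.98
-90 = -90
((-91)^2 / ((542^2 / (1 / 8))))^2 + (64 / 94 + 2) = 2.68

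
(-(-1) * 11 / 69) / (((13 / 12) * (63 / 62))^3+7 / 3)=167782912 / 3859634485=0.04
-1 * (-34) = 34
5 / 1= 5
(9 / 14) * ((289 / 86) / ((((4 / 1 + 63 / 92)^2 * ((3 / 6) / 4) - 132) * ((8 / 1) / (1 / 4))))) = -1375929 / 2634419123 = -0.00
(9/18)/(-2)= -1/4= -0.25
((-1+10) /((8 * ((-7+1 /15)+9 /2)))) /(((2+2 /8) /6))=-90 /73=-1.23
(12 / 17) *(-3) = -36 / 17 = -2.12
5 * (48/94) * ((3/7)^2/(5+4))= 120/2303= 0.05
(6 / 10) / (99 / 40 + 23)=24 / 1019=0.02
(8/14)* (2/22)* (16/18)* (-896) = -4096/99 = -41.37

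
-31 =-31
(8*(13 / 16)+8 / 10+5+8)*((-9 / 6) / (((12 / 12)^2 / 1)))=-609 / 20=-30.45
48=48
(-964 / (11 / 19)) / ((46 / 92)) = -36632 / 11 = -3330.18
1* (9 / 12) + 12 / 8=9 / 4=2.25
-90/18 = -5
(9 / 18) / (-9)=-1 / 18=-0.06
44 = 44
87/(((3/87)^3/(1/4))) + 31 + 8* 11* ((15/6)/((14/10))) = 14858169/28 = 530648.89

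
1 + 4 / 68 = 18 / 17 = 1.06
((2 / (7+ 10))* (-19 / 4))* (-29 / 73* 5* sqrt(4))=2755 / 1241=2.22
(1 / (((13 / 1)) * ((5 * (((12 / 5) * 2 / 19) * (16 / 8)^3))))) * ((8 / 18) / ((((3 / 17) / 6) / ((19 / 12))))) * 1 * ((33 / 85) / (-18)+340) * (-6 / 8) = -46.44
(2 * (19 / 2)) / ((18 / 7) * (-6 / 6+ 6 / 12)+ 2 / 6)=-399 / 20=-19.95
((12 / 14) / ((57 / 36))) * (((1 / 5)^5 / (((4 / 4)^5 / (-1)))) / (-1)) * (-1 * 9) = -648 / 415625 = -0.00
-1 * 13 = -13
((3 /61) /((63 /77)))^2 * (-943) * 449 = -51232247 /33489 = -1529.82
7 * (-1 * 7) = -49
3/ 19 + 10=193/ 19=10.16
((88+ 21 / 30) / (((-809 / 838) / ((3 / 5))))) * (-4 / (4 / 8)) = 8919672 / 20225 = 441.02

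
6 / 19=0.32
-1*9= -9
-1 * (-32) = 32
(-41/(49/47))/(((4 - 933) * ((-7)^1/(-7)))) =1927/45521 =0.04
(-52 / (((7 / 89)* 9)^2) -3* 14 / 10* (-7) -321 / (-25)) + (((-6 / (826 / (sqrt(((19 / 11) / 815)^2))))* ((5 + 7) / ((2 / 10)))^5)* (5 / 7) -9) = -90494889666007 / 10496715075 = -8621.26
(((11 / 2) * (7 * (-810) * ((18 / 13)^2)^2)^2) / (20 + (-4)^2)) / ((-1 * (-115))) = 10825210322720640 / 18761806583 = 576981.23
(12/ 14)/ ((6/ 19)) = 2.71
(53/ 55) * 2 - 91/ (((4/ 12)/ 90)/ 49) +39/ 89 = -5893225771/ 4895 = -1203927.63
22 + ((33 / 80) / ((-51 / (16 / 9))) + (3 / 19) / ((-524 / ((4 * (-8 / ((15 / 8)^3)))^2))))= 3531006827437 / 160657171875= 21.98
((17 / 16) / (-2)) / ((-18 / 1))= 17 / 576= 0.03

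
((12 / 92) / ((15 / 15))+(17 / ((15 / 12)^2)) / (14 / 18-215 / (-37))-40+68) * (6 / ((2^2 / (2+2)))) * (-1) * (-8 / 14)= 102.11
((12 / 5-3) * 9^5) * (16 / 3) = -944784 / 5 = -188956.80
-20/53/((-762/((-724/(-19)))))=7240/383667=0.02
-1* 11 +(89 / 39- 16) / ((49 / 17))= -30116 / 1911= -15.76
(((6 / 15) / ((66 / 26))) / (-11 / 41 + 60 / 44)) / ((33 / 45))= 41 / 209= 0.20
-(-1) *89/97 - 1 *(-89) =8722/97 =89.92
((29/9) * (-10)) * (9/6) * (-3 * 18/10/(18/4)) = 58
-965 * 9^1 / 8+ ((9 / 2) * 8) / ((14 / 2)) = -60507 / 56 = -1080.48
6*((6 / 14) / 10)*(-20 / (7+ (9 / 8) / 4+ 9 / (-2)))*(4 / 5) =-4608 / 3115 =-1.48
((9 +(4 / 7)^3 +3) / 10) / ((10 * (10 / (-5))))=-209 / 3430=-0.06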